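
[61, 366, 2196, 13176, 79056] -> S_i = 61*6^i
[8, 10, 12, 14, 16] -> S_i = 8 + 2*i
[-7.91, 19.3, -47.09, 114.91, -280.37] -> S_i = -7.91*(-2.44)^i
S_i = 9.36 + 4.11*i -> [9.36, 13.47, 17.58, 21.69, 25.8]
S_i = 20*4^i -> [20, 80, 320, 1280, 5120]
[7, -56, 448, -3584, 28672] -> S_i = 7*-8^i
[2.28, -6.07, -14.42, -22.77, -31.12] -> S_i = 2.28 + -8.35*i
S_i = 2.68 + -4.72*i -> [2.68, -2.04, -6.76, -11.48, -16.2]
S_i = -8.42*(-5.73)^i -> [-8.42, 48.25, -276.45, 1584.08, -9076.75]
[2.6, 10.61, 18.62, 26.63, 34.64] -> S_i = 2.60 + 8.01*i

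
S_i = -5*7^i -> [-5, -35, -245, -1715, -12005]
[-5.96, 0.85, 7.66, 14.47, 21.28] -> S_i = -5.96 + 6.81*i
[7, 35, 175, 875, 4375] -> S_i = 7*5^i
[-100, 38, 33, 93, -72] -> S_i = Random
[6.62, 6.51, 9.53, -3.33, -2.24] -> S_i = Random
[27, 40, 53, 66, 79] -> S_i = 27 + 13*i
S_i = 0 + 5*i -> [0, 5, 10, 15, 20]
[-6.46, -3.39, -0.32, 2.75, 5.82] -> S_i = -6.46 + 3.07*i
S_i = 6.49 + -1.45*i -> [6.49, 5.04, 3.59, 2.14, 0.69]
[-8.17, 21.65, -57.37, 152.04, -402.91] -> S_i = -8.17*(-2.65)^i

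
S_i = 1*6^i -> [1, 6, 36, 216, 1296]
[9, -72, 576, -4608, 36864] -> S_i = 9*-8^i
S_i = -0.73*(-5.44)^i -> [-0.73, 3.97, -21.6, 117.52, -639.32]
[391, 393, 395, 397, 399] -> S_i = 391 + 2*i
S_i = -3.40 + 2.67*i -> [-3.4, -0.73, 1.94, 4.61, 7.28]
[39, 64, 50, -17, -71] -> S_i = Random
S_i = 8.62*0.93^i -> [8.62, 8.02, 7.46, 6.93, 6.45]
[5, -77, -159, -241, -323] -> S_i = 5 + -82*i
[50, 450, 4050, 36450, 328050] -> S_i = 50*9^i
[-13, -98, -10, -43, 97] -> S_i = Random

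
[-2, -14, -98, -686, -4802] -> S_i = -2*7^i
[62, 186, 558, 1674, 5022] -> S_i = 62*3^i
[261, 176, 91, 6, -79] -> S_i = 261 + -85*i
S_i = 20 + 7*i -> [20, 27, 34, 41, 48]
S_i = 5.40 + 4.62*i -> [5.4, 10.02, 14.64, 19.26, 23.88]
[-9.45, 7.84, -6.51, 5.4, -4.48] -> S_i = -9.45*(-0.83)^i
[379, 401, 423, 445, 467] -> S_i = 379 + 22*i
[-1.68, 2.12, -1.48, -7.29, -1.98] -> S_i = Random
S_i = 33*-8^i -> [33, -264, 2112, -16896, 135168]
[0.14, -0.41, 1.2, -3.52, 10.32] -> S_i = 0.14*(-2.93)^i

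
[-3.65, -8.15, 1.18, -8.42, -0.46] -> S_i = Random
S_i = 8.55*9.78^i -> [8.55, 83.62, 817.79, 7998.02, 78220.67]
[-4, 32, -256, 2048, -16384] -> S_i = -4*-8^i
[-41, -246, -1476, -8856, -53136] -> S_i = -41*6^i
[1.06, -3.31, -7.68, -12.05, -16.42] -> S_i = 1.06 + -4.37*i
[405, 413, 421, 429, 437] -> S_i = 405 + 8*i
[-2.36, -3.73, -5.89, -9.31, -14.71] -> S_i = -2.36*1.58^i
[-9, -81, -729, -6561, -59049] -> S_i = -9*9^i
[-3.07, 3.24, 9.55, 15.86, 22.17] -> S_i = -3.07 + 6.31*i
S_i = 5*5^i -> [5, 25, 125, 625, 3125]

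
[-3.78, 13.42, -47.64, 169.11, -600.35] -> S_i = -3.78*(-3.55)^i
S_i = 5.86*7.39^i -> [5.86, 43.31, 320.03, 2365.0, 17477.34]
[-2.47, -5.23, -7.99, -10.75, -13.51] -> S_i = -2.47 + -2.76*i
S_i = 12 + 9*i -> [12, 21, 30, 39, 48]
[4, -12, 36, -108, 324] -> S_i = 4*-3^i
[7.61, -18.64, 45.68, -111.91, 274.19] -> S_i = 7.61*(-2.45)^i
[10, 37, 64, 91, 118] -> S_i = 10 + 27*i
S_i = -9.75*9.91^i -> [-9.75, -96.62, -957.53, -9489.11, -94037.1]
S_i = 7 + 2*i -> [7, 9, 11, 13, 15]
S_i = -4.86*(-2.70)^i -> [-4.86, 13.12, -35.43, 95.66, -258.28]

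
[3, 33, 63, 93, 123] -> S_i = 3 + 30*i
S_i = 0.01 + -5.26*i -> [0.01, -5.25, -10.51, -15.77, -21.03]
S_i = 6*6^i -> [6, 36, 216, 1296, 7776]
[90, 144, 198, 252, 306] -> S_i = 90 + 54*i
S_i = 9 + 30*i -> [9, 39, 69, 99, 129]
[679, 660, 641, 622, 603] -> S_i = 679 + -19*i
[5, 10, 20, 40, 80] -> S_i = 5*2^i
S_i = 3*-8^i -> [3, -24, 192, -1536, 12288]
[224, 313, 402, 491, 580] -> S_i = 224 + 89*i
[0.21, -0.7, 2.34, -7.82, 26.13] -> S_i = 0.21*(-3.34)^i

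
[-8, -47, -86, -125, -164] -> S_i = -8 + -39*i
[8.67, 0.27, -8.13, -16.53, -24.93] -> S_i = 8.67 + -8.40*i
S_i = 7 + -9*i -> [7, -2, -11, -20, -29]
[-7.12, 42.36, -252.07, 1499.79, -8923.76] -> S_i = -7.12*(-5.95)^i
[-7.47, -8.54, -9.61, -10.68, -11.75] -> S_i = -7.47 + -1.07*i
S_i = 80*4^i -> [80, 320, 1280, 5120, 20480]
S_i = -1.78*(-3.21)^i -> [-1.78, 5.71, -18.34, 58.88, -188.99]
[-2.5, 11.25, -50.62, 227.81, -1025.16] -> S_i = -2.50*(-4.50)^i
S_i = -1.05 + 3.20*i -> [-1.05, 2.15, 5.35, 8.55, 11.75]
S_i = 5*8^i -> [5, 40, 320, 2560, 20480]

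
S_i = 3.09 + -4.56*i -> [3.09, -1.47, -6.03, -10.59, -15.15]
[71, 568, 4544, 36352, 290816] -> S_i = 71*8^i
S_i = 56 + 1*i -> [56, 57, 58, 59, 60]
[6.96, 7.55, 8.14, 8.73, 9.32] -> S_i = 6.96 + 0.59*i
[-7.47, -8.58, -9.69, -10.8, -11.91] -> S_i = -7.47 + -1.11*i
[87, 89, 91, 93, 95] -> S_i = 87 + 2*i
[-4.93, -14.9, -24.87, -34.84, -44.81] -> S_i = -4.93 + -9.97*i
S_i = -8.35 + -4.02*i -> [-8.35, -12.37, -16.39, -20.41, -24.43]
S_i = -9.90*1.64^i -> [-9.9, -16.24, -26.63, -43.67, -71.62]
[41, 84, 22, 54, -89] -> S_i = Random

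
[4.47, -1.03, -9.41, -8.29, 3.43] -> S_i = Random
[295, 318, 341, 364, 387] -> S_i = 295 + 23*i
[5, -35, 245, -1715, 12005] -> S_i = 5*-7^i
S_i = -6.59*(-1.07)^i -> [-6.59, 7.05, -7.54, 8.07, -8.64]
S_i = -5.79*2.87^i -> [-5.79, -16.62, -47.69, -136.88, -392.83]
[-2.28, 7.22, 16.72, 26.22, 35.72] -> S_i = -2.28 + 9.50*i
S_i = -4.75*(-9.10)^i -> [-4.75, 43.22, -393.35, 3579.46, -32573.11]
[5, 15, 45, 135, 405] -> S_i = 5*3^i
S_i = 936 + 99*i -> [936, 1035, 1134, 1233, 1332]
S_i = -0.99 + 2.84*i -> [-0.99, 1.85, 4.69, 7.53, 10.37]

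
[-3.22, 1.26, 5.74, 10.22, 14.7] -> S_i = -3.22 + 4.48*i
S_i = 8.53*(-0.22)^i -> [8.53, -1.88, 0.41, -0.09, 0.02]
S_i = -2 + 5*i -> [-2, 3, 8, 13, 18]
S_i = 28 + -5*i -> [28, 23, 18, 13, 8]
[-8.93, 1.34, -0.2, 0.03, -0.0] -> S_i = -8.93*(-0.15)^i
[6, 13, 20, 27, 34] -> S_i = 6 + 7*i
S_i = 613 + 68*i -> [613, 681, 749, 817, 885]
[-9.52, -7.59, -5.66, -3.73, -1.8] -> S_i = -9.52 + 1.93*i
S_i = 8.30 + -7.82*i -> [8.3, 0.48, -7.34, -15.16, -22.98]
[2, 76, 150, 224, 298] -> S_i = 2 + 74*i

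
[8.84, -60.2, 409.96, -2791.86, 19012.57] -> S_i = 8.84*(-6.81)^i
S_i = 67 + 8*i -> [67, 75, 83, 91, 99]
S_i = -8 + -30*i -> [-8, -38, -68, -98, -128]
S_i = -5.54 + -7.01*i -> [-5.54, -12.55, -19.56, -26.57, -33.58]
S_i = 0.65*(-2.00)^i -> [0.65, -1.3, 2.6, -5.2, 10.4]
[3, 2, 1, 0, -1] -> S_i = 3 + -1*i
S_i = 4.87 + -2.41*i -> [4.87, 2.46, 0.05, -2.36, -4.77]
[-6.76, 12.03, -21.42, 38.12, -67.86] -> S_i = -6.76*(-1.78)^i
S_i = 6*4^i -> [6, 24, 96, 384, 1536]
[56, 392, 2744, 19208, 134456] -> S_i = 56*7^i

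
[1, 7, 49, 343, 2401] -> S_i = 1*7^i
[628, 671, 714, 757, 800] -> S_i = 628 + 43*i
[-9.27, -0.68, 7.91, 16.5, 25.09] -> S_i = -9.27 + 8.59*i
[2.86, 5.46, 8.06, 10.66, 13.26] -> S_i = 2.86 + 2.60*i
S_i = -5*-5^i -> [-5, 25, -125, 625, -3125]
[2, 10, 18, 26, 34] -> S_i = 2 + 8*i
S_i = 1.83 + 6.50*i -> [1.83, 8.33, 14.83, 21.33, 27.83]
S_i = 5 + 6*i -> [5, 11, 17, 23, 29]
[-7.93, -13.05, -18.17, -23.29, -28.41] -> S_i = -7.93 + -5.12*i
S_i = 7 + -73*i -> [7, -66, -139, -212, -285]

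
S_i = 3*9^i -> [3, 27, 243, 2187, 19683]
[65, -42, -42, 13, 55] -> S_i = Random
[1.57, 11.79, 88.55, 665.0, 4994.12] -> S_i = 1.57*7.51^i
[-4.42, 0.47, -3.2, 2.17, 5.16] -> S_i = Random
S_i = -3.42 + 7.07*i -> [-3.42, 3.65, 10.72, 17.79, 24.86]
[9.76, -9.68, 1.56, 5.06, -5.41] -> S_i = Random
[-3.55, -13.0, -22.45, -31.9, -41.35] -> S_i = -3.55 + -9.45*i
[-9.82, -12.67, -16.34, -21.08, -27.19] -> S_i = -9.82*1.29^i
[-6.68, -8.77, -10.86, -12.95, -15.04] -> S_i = -6.68 + -2.09*i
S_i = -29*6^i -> [-29, -174, -1044, -6264, -37584]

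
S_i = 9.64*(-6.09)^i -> [9.64, -58.71, 357.53, -2177.35, 13260.08]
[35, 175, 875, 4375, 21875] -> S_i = 35*5^i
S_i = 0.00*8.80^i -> [0.0, 0.0, 0.0, 0.0, 0.0]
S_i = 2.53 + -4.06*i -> [2.53, -1.53, -5.59, -9.65, -13.71]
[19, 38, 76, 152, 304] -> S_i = 19*2^i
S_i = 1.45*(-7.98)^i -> [1.45, -11.57, 92.34, -736.85, 5880.03]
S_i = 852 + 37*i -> [852, 889, 926, 963, 1000]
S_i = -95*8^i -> [-95, -760, -6080, -48640, -389120]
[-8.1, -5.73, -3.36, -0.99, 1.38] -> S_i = -8.10 + 2.37*i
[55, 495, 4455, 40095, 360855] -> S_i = 55*9^i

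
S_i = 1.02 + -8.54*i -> [1.02, -7.52, -16.06, -24.6, -33.14]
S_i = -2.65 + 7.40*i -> [-2.65, 4.75, 12.15, 19.55, 26.95]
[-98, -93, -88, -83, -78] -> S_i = -98 + 5*i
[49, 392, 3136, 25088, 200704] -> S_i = 49*8^i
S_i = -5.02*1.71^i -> [-5.02, -8.58, -14.68, -25.1, -42.92]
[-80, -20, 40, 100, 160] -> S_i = -80 + 60*i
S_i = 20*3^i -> [20, 60, 180, 540, 1620]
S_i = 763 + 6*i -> [763, 769, 775, 781, 787]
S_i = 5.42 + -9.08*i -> [5.42, -3.66, -12.74, -21.82, -30.9]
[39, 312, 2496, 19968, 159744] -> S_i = 39*8^i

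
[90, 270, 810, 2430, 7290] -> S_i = 90*3^i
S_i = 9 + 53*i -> [9, 62, 115, 168, 221]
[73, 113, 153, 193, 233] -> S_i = 73 + 40*i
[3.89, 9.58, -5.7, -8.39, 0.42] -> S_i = Random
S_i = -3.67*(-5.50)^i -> [-3.67, 20.18, -111.02, 610.6, -3358.28]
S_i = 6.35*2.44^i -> [6.35, 15.49, 37.81, 92.25, 225.08]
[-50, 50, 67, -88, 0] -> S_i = Random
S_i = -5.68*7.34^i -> [-5.68, -41.69, -306.01, -2246.14, -16486.66]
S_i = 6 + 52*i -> [6, 58, 110, 162, 214]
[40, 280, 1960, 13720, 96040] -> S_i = 40*7^i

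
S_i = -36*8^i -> [-36, -288, -2304, -18432, -147456]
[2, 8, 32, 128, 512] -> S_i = 2*4^i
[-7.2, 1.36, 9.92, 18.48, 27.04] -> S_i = -7.20 + 8.56*i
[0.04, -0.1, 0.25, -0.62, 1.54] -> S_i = 0.04*(-2.49)^i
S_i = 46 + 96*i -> [46, 142, 238, 334, 430]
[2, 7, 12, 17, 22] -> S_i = 2 + 5*i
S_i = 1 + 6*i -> [1, 7, 13, 19, 25]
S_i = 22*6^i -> [22, 132, 792, 4752, 28512]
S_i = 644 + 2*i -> [644, 646, 648, 650, 652]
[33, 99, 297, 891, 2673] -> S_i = 33*3^i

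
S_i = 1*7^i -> [1, 7, 49, 343, 2401]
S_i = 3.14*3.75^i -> [3.14, 11.78, 44.16, 165.59, 620.95]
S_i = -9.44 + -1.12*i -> [-9.44, -10.56, -11.68, -12.8, -13.92]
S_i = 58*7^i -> [58, 406, 2842, 19894, 139258]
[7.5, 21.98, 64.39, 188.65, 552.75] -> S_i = 7.50*2.93^i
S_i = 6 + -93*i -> [6, -87, -180, -273, -366]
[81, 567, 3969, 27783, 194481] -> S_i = 81*7^i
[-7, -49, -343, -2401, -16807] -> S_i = -7*7^i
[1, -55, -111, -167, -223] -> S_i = 1 + -56*i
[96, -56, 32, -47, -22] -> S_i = Random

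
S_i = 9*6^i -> [9, 54, 324, 1944, 11664]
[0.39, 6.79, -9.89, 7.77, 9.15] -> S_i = Random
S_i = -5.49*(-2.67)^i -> [-5.49, 14.66, -39.14, 104.5, -279.01]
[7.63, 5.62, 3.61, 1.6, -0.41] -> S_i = 7.63 + -2.01*i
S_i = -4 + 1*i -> [-4, -3, -2, -1, 0]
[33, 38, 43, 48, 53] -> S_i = 33 + 5*i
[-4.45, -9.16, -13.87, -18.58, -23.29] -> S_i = -4.45 + -4.71*i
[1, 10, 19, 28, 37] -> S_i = 1 + 9*i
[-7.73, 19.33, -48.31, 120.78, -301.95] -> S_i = -7.73*(-2.50)^i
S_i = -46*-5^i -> [-46, 230, -1150, 5750, -28750]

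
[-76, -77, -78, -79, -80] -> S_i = -76 + -1*i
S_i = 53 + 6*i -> [53, 59, 65, 71, 77]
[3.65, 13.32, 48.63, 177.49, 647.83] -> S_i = 3.65*3.65^i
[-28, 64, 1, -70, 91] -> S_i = Random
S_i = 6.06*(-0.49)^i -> [6.06, -2.97, 1.46, -0.71, 0.35]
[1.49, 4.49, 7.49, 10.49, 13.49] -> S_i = 1.49 + 3.00*i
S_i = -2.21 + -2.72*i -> [-2.21, -4.93, -7.65, -10.37, -13.09]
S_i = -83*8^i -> [-83, -664, -5312, -42496, -339968]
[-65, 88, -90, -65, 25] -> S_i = Random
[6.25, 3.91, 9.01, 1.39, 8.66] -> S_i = Random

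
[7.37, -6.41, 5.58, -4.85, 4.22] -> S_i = 7.37*(-0.87)^i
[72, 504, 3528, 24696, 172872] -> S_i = 72*7^i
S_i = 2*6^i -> [2, 12, 72, 432, 2592]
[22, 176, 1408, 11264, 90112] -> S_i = 22*8^i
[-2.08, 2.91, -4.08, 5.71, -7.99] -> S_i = -2.08*(-1.40)^i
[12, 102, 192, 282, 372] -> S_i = 12 + 90*i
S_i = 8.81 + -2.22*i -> [8.81, 6.59, 4.37, 2.15, -0.07]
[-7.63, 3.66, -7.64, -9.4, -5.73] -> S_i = Random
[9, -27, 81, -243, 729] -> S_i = 9*-3^i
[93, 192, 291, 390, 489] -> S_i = 93 + 99*i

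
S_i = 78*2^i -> [78, 156, 312, 624, 1248]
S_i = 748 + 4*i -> [748, 752, 756, 760, 764]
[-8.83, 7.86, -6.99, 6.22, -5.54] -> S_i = -8.83*(-0.89)^i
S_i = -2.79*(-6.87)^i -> [-2.79, 19.17, -131.68, 904.64, -6214.86]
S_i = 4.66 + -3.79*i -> [4.66, 0.87, -2.92, -6.71, -10.5]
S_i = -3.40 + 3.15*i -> [-3.4, -0.25, 2.9, 6.05, 9.2]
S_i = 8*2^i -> [8, 16, 32, 64, 128]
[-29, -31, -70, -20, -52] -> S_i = Random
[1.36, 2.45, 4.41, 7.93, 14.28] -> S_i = 1.36*1.80^i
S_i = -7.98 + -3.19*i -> [-7.98, -11.17, -14.36, -17.55, -20.74]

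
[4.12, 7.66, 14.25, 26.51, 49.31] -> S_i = 4.12*1.86^i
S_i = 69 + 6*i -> [69, 75, 81, 87, 93]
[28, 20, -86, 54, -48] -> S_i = Random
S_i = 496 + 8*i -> [496, 504, 512, 520, 528]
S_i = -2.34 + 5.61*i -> [-2.34, 3.27, 8.88, 14.49, 20.1]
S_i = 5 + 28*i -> [5, 33, 61, 89, 117]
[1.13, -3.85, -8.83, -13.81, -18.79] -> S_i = 1.13 + -4.98*i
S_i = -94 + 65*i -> [-94, -29, 36, 101, 166]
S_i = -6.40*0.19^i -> [-6.4, -1.22, -0.23, -0.04, -0.01]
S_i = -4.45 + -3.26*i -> [-4.45, -7.71, -10.97, -14.23, -17.49]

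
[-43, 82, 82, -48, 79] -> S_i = Random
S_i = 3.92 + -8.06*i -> [3.92, -4.14, -12.2, -20.26, -28.32]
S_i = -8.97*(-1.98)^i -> [-8.97, 17.76, -35.17, 69.63, -137.86]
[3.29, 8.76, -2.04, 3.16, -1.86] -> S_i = Random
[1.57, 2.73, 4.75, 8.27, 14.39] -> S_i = 1.57*1.74^i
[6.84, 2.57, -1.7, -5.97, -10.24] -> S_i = 6.84 + -4.27*i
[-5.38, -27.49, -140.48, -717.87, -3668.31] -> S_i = -5.38*5.11^i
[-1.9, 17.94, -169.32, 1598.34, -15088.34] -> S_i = -1.90*(-9.44)^i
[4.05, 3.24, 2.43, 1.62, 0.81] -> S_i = 4.05 + -0.81*i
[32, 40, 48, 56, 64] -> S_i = 32 + 8*i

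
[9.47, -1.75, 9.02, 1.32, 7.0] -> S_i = Random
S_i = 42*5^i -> [42, 210, 1050, 5250, 26250]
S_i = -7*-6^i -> [-7, 42, -252, 1512, -9072]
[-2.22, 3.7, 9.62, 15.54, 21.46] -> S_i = -2.22 + 5.92*i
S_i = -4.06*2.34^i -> [-4.06, -9.5, -22.23, -52.02, -121.73]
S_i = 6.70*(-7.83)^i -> [6.7, -52.46, 410.77, -3216.33, 25183.83]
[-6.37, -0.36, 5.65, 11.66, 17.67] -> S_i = -6.37 + 6.01*i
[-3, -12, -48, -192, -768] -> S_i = -3*4^i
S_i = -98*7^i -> [-98, -686, -4802, -33614, -235298]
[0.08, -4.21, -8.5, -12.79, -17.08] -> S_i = 0.08 + -4.29*i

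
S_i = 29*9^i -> [29, 261, 2349, 21141, 190269]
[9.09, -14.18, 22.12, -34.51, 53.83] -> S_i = 9.09*(-1.56)^i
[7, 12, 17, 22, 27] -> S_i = 7 + 5*i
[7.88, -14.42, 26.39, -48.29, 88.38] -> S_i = 7.88*(-1.83)^i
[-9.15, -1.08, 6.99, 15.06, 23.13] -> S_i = -9.15 + 8.07*i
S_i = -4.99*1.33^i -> [-4.99, -6.64, -8.83, -11.74, -15.61]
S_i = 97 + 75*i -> [97, 172, 247, 322, 397]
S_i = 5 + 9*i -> [5, 14, 23, 32, 41]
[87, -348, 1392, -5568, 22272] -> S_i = 87*-4^i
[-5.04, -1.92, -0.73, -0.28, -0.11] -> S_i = -5.04*0.38^i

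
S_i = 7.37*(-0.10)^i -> [7.37, -0.74, 0.07, -0.01, 0.0]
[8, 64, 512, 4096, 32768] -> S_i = 8*8^i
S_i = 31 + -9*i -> [31, 22, 13, 4, -5]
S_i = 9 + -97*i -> [9, -88, -185, -282, -379]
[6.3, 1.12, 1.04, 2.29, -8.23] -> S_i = Random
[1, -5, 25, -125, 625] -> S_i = 1*-5^i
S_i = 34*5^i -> [34, 170, 850, 4250, 21250]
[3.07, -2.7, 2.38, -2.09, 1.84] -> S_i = 3.07*(-0.88)^i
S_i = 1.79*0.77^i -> [1.79, 1.38, 1.06, 0.82, 0.63]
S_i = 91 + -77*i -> [91, 14, -63, -140, -217]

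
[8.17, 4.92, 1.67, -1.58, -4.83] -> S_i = 8.17 + -3.25*i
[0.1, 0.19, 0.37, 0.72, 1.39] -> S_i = 0.10*1.93^i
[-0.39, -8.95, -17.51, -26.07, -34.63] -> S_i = -0.39 + -8.56*i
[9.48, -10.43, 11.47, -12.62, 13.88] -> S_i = 9.48*(-1.10)^i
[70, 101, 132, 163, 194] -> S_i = 70 + 31*i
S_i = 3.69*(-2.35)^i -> [3.69, -8.67, 20.38, -47.89, 112.54]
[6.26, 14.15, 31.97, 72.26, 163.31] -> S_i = 6.26*2.26^i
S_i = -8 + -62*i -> [-8, -70, -132, -194, -256]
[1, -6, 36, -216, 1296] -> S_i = 1*-6^i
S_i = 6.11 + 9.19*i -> [6.11, 15.3, 24.49, 33.68, 42.87]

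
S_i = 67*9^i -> [67, 603, 5427, 48843, 439587]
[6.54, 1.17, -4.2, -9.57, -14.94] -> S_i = 6.54 + -5.37*i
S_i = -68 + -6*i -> [-68, -74, -80, -86, -92]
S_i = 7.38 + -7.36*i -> [7.38, 0.02, -7.34, -14.7, -22.06]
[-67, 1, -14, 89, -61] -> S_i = Random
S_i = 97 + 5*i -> [97, 102, 107, 112, 117]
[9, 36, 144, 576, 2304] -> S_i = 9*4^i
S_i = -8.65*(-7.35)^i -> [-8.65, 63.58, -467.29, 3434.62, -25244.42]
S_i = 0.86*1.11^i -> [0.86, 0.95, 1.06, 1.18, 1.31]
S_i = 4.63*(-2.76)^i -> [4.63, -12.78, 35.27, -97.34, 268.67]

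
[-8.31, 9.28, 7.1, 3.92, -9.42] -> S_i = Random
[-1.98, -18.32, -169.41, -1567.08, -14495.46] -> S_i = -1.98*9.25^i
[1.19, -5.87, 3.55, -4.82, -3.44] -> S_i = Random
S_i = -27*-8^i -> [-27, 216, -1728, 13824, -110592]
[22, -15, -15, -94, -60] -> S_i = Random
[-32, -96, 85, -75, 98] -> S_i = Random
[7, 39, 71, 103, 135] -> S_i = 7 + 32*i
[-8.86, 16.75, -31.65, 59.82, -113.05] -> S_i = -8.86*(-1.89)^i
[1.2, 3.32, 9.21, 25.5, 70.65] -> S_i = 1.20*2.77^i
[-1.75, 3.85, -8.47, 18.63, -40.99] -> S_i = -1.75*(-2.20)^i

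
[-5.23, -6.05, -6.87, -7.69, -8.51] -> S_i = -5.23 + -0.82*i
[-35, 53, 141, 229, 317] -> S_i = -35 + 88*i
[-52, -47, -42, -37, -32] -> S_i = -52 + 5*i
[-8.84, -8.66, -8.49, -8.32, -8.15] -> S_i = -8.84*0.98^i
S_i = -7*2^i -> [-7, -14, -28, -56, -112]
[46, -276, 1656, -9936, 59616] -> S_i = 46*-6^i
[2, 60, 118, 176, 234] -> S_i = 2 + 58*i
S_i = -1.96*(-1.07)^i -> [-1.96, 2.1, -2.24, 2.4, -2.57]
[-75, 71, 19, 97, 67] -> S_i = Random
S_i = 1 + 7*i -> [1, 8, 15, 22, 29]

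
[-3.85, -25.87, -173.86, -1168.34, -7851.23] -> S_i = -3.85*6.72^i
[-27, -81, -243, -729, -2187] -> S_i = -27*3^i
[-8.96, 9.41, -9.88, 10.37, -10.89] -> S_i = -8.96*(-1.05)^i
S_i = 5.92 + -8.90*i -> [5.92, -2.98, -11.88, -20.78, -29.68]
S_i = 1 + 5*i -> [1, 6, 11, 16, 21]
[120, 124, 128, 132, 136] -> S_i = 120 + 4*i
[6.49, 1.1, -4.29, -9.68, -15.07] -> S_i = 6.49 + -5.39*i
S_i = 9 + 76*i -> [9, 85, 161, 237, 313]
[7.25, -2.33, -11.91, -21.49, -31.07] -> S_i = 7.25 + -9.58*i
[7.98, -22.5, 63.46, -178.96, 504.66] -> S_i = 7.98*(-2.82)^i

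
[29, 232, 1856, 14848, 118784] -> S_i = 29*8^i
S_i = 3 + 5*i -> [3, 8, 13, 18, 23]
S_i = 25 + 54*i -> [25, 79, 133, 187, 241]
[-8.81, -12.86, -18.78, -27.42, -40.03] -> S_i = -8.81*1.46^i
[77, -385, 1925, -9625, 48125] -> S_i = 77*-5^i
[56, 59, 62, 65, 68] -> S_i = 56 + 3*i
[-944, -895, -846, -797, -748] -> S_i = -944 + 49*i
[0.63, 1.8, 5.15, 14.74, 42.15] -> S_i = 0.63*2.86^i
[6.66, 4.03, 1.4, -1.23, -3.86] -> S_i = 6.66 + -2.63*i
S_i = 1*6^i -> [1, 6, 36, 216, 1296]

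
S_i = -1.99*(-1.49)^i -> [-1.99, 2.97, -4.42, 6.58, -9.81]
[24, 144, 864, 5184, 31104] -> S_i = 24*6^i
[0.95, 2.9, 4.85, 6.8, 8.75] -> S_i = 0.95 + 1.95*i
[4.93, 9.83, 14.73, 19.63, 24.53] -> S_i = 4.93 + 4.90*i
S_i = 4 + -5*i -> [4, -1, -6, -11, -16]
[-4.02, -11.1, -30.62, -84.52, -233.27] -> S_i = -4.02*2.76^i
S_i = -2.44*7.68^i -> [-2.44, -18.74, -143.92, -1105.28, -8488.57]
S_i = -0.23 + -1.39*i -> [-0.23, -1.62, -3.01, -4.4, -5.79]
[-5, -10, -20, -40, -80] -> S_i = -5*2^i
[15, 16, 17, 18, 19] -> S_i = 15 + 1*i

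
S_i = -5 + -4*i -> [-5, -9, -13, -17, -21]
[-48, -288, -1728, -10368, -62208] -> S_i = -48*6^i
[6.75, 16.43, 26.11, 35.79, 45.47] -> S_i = 6.75 + 9.68*i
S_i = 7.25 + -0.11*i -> [7.25, 7.14, 7.03, 6.92, 6.81]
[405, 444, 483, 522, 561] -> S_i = 405 + 39*i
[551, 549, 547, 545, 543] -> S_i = 551 + -2*i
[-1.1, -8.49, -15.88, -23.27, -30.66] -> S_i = -1.10 + -7.39*i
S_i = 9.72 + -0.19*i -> [9.72, 9.53, 9.34, 9.15, 8.96]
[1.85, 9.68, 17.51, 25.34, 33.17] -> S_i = 1.85 + 7.83*i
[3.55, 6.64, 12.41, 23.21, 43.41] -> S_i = 3.55*1.87^i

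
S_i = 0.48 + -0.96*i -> [0.48, -0.48, -1.44, -2.4, -3.36]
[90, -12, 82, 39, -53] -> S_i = Random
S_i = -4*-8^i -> [-4, 32, -256, 2048, -16384]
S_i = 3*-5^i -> [3, -15, 75, -375, 1875]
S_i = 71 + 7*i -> [71, 78, 85, 92, 99]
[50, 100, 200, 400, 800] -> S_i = 50*2^i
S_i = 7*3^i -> [7, 21, 63, 189, 567]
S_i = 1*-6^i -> [1, -6, 36, -216, 1296]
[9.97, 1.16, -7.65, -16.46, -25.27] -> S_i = 9.97 + -8.81*i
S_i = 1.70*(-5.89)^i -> [1.7, -10.01, 58.98, -347.37, 2046.02]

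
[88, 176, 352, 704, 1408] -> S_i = 88*2^i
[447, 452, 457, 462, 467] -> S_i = 447 + 5*i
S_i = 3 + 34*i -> [3, 37, 71, 105, 139]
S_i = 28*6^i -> [28, 168, 1008, 6048, 36288]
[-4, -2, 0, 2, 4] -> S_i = -4 + 2*i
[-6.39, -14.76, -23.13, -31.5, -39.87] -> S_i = -6.39 + -8.37*i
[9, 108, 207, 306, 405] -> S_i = 9 + 99*i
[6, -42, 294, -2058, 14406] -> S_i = 6*-7^i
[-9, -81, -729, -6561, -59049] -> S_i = -9*9^i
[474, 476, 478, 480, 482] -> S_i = 474 + 2*i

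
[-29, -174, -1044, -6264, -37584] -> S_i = -29*6^i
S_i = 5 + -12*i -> [5, -7, -19, -31, -43]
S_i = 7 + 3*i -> [7, 10, 13, 16, 19]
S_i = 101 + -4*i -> [101, 97, 93, 89, 85]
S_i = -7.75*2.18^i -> [-7.75, -16.9, -36.83, -80.29, -175.04]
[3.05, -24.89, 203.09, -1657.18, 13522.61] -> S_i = 3.05*(-8.16)^i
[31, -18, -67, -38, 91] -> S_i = Random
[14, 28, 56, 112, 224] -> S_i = 14*2^i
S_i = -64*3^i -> [-64, -192, -576, -1728, -5184]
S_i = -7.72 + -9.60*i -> [-7.72, -17.32, -26.92, -36.52, -46.12]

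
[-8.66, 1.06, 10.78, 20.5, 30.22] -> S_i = -8.66 + 9.72*i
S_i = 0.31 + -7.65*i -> [0.31, -7.34, -14.99, -22.64, -30.29]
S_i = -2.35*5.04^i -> [-2.35, -11.84, -59.69, -300.86, -1516.32]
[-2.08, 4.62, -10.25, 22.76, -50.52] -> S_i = -2.08*(-2.22)^i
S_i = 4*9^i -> [4, 36, 324, 2916, 26244]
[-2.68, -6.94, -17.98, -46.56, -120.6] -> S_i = -2.68*2.59^i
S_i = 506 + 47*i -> [506, 553, 600, 647, 694]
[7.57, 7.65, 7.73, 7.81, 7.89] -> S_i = 7.57 + 0.08*i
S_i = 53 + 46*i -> [53, 99, 145, 191, 237]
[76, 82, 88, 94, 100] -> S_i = 76 + 6*i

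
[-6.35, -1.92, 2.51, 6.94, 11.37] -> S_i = -6.35 + 4.43*i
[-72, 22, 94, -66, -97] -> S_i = Random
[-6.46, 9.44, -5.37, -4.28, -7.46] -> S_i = Random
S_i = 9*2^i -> [9, 18, 36, 72, 144]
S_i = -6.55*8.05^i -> [-6.55, -52.73, -424.46, -3416.87, -27505.83]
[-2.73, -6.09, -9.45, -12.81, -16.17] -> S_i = -2.73 + -3.36*i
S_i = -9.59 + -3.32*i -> [-9.59, -12.91, -16.23, -19.55, -22.87]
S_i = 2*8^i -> [2, 16, 128, 1024, 8192]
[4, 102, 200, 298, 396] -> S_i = 4 + 98*i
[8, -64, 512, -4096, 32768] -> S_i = 8*-8^i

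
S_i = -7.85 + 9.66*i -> [-7.85, 1.81, 11.47, 21.13, 30.79]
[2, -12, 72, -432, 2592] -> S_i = 2*-6^i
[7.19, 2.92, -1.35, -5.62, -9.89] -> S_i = 7.19 + -4.27*i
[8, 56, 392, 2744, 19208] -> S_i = 8*7^i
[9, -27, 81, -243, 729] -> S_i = 9*-3^i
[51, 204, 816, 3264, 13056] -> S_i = 51*4^i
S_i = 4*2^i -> [4, 8, 16, 32, 64]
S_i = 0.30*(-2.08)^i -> [0.3, -0.62, 1.3, -2.7, 5.62]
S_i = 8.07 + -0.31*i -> [8.07, 7.76, 7.45, 7.14, 6.83]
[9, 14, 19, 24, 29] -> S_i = 9 + 5*i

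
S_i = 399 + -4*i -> [399, 395, 391, 387, 383]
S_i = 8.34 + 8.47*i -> [8.34, 16.81, 25.28, 33.75, 42.22]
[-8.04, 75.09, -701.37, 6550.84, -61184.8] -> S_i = -8.04*(-9.34)^i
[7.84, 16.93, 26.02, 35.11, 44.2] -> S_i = 7.84 + 9.09*i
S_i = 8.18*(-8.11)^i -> [8.18, -66.34, 538.02, -4363.31, 35386.43]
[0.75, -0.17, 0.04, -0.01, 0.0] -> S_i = 0.75*(-0.23)^i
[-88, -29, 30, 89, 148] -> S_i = -88 + 59*i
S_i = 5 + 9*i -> [5, 14, 23, 32, 41]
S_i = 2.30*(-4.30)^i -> [2.3, -9.89, 42.53, -182.87, 786.32]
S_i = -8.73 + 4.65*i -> [-8.73, -4.08, 0.57, 5.22, 9.87]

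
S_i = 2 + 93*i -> [2, 95, 188, 281, 374]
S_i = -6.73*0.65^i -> [-6.73, -4.37, -2.84, -1.85, -1.2]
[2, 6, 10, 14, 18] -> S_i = 2 + 4*i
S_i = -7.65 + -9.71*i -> [-7.65, -17.36, -27.07, -36.78, -46.49]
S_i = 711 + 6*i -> [711, 717, 723, 729, 735]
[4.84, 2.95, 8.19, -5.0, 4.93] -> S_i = Random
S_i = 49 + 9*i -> [49, 58, 67, 76, 85]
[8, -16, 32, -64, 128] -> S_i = 8*-2^i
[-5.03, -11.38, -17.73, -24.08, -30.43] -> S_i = -5.03 + -6.35*i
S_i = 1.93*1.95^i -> [1.93, 3.76, 7.34, 14.31, 27.91]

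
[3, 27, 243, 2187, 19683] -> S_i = 3*9^i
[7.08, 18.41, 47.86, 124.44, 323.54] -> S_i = 7.08*2.60^i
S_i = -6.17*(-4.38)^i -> [-6.17, 27.02, -118.37, 518.45, -2270.81]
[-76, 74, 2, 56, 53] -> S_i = Random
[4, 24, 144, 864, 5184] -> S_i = 4*6^i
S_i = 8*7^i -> [8, 56, 392, 2744, 19208]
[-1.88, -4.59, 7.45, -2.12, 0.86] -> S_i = Random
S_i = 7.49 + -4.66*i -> [7.49, 2.83, -1.83, -6.49, -11.15]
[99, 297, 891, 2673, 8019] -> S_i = 99*3^i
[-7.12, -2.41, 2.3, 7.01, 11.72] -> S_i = -7.12 + 4.71*i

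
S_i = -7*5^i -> [-7, -35, -175, -875, -4375]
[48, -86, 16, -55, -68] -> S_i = Random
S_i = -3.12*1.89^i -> [-3.12, -5.9, -11.14, -21.06, -39.81]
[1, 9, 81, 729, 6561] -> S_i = 1*9^i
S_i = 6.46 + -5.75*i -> [6.46, 0.71, -5.04, -10.79, -16.54]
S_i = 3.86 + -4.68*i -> [3.86, -0.82, -5.5, -10.18, -14.86]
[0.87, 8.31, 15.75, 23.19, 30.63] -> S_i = 0.87 + 7.44*i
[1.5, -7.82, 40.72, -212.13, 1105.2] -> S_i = 1.50*(-5.21)^i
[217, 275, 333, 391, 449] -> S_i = 217 + 58*i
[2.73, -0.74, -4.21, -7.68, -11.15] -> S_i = 2.73 + -3.47*i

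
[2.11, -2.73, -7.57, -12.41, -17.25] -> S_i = 2.11 + -4.84*i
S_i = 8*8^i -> [8, 64, 512, 4096, 32768]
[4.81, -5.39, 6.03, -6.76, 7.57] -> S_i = 4.81*(-1.12)^i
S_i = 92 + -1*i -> [92, 91, 90, 89, 88]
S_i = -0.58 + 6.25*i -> [-0.58, 5.67, 11.92, 18.17, 24.42]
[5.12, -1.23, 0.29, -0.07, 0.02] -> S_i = 5.12*(-0.24)^i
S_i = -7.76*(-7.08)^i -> [-7.76, 54.94, -388.98, 2753.98, -19498.21]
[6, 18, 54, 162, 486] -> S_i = 6*3^i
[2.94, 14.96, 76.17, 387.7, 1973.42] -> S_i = 2.94*5.09^i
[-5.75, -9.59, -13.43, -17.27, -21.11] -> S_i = -5.75 + -3.84*i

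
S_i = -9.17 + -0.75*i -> [-9.17, -9.92, -10.67, -11.42, -12.17]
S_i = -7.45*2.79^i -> [-7.45, -20.79, -57.99, -161.8, -451.41]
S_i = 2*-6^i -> [2, -12, 72, -432, 2592]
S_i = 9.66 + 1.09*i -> [9.66, 10.75, 11.84, 12.93, 14.02]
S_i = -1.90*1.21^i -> [-1.9, -2.3, -2.78, -3.37, -4.07]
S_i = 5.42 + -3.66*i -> [5.42, 1.76, -1.9, -5.56, -9.22]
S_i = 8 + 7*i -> [8, 15, 22, 29, 36]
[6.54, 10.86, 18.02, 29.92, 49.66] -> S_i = 6.54*1.66^i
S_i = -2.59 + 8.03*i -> [-2.59, 5.44, 13.47, 21.5, 29.53]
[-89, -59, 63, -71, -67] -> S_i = Random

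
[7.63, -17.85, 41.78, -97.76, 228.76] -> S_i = 7.63*(-2.34)^i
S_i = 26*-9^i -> [26, -234, 2106, -18954, 170586]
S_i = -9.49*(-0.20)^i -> [-9.49, 1.9, -0.38, 0.08, -0.02]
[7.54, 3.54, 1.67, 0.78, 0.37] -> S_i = 7.54*0.47^i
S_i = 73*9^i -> [73, 657, 5913, 53217, 478953]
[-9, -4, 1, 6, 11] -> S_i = -9 + 5*i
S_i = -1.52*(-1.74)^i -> [-1.52, 2.64, -4.6, 8.01, -13.93]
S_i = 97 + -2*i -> [97, 95, 93, 91, 89]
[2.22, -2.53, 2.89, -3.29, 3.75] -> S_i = 2.22*(-1.14)^i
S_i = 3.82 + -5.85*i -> [3.82, -2.03, -7.88, -13.73, -19.58]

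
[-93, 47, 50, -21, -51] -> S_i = Random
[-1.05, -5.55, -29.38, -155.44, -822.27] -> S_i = -1.05*5.29^i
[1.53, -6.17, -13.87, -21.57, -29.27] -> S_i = 1.53 + -7.70*i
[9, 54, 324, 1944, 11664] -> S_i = 9*6^i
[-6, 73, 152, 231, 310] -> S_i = -6 + 79*i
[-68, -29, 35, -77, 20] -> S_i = Random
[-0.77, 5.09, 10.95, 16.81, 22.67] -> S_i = -0.77 + 5.86*i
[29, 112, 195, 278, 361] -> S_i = 29 + 83*i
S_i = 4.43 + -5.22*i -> [4.43, -0.79, -6.01, -11.23, -16.45]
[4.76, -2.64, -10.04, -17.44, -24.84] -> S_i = 4.76 + -7.40*i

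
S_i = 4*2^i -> [4, 8, 16, 32, 64]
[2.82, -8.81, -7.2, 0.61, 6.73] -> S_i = Random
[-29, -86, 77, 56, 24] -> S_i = Random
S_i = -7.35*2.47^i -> [-7.35, -18.15, -44.84, -110.76, -273.57]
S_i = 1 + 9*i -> [1, 10, 19, 28, 37]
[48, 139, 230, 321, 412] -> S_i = 48 + 91*i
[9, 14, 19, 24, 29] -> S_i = 9 + 5*i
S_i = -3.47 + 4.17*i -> [-3.47, 0.7, 4.87, 9.04, 13.21]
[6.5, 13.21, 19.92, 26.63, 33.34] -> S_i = 6.50 + 6.71*i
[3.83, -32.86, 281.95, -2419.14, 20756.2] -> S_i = 3.83*(-8.58)^i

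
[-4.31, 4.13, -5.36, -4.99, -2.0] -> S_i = Random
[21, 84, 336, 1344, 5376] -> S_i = 21*4^i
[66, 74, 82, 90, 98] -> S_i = 66 + 8*i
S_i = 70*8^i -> [70, 560, 4480, 35840, 286720]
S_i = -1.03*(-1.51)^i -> [-1.03, 1.56, -2.35, 3.55, -5.35]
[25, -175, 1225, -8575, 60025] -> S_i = 25*-7^i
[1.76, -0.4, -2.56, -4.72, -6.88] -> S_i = 1.76 + -2.16*i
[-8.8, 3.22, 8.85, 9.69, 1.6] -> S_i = Random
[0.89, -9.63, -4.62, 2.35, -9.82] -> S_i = Random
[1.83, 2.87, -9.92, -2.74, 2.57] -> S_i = Random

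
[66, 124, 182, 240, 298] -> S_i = 66 + 58*i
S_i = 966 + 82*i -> [966, 1048, 1130, 1212, 1294]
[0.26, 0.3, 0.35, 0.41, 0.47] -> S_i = 0.26*1.16^i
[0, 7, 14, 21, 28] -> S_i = 0 + 7*i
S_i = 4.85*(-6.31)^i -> [4.85, -30.6, 193.11, -1218.51, 7688.81]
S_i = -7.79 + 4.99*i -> [-7.79, -2.8, 2.19, 7.18, 12.17]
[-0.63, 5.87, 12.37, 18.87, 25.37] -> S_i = -0.63 + 6.50*i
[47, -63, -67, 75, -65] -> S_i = Random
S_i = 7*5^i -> [7, 35, 175, 875, 4375]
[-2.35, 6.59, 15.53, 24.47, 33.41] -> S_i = -2.35 + 8.94*i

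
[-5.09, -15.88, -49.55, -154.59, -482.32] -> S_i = -5.09*3.12^i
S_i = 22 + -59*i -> [22, -37, -96, -155, -214]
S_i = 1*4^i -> [1, 4, 16, 64, 256]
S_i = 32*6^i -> [32, 192, 1152, 6912, 41472]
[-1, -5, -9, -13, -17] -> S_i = -1 + -4*i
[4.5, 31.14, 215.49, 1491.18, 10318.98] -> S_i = 4.50*6.92^i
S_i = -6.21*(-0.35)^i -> [-6.21, 2.17, -0.76, 0.27, -0.09]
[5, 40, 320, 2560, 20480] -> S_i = 5*8^i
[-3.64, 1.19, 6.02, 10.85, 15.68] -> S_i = -3.64 + 4.83*i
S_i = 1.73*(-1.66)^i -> [1.73, -2.87, 4.77, -7.91, 13.14]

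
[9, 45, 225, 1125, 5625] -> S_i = 9*5^i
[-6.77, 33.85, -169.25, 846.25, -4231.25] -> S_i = -6.77*(-5.00)^i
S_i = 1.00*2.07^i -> [1.0, 2.07, 4.28, 8.87, 18.36]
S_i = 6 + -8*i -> [6, -2, -10, -18, -26]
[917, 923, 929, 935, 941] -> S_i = 917 + 6*i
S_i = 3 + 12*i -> [3, 15, 27, 39, 51]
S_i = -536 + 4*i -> [-536, -532, -528, -524, -520]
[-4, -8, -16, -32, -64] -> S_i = -4*2^i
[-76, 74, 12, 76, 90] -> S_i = Random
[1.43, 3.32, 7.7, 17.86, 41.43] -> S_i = 1.43*2.32^i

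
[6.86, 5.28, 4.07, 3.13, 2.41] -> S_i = 6.86*0.77^i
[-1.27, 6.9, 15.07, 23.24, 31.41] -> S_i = -1.27 + 8.17*i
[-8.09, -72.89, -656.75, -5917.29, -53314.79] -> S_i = -8.09*9.01^i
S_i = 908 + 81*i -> [908, 989, 1070, 1151, 1232]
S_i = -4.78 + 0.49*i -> [-4.78, -4.29, -3.8, -3.31, -2.82]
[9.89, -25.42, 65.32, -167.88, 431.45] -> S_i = 9.89*(-2.57)^i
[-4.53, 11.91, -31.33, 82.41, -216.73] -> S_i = -4.53*(-2.63)^i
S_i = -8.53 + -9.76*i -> [-8.53, -18.29, -28.05, -37.81, -47.57]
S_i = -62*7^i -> [-62, -434, -3038, -21266, -148862]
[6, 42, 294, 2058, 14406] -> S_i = 6*7^i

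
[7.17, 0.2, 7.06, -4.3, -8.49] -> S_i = Random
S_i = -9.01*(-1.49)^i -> [-9.01, 13.42, -20.0, 29.8, -44.41]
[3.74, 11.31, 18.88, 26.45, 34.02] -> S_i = 3.74 + 7.57*i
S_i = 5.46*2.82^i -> [5.46, 15.4, 43.42, 122.44, 345.29]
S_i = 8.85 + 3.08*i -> [8.85, 11.93, 15.01, 18.09, 21.17]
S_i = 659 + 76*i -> [659, 735, 811, 887, 963]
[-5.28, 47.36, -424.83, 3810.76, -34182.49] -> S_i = -5.28*(-8.97)^i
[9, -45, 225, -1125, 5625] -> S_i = 9*-5^i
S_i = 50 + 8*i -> [50, 58, 66, 74, 82]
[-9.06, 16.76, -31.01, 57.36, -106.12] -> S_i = -9.06*(-1.85)^i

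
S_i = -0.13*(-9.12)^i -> [-0.13, 1.19, -10.81, 98.61, -899.34]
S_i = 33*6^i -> [33, 198, 1188, 7128, 42768]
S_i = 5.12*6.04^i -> [5.12, 30.92, 186.79, 1128.19, 6814.24]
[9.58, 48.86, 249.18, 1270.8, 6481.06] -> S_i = 9.58*5.10^i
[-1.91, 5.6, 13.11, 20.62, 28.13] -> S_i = -1.91 + 7.51*i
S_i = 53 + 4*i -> [53, 57, 61, 65, 69]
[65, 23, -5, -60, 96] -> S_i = Random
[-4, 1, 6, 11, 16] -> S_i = -4 + 5*i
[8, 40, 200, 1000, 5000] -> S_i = 8*5^i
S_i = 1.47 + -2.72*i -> [1.47, -1.25, -3.97, -6.69, -9.41]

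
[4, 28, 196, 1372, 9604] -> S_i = 4*7^i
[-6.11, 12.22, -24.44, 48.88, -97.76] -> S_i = -6.11*(-2.00)^i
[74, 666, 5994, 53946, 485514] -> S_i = 74*9^i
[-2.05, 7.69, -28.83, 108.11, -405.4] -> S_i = -2.05*(-3.75)^i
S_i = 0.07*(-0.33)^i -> [0.07, -0.02, 0.01, -0.0, 0.0]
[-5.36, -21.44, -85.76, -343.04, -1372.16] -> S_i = -5.36*4.00^i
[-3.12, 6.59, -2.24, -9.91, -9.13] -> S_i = Random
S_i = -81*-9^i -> [-81, 729, -6561, 59049, -531441]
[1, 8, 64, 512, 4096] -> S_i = 1*8^i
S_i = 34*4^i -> [34, 136, 544, 2176, 8704]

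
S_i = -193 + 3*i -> [-193, -190, -187, -184, -181]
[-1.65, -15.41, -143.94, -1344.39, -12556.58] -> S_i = -1.65*9.34^i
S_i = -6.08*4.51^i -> [-6.08, -27.42, -123.67, -557.74, -2515.42]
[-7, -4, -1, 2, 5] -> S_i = -7 + 3*i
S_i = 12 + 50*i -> [12, 62, 112, 162, 212]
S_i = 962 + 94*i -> [962, 1056, 1150, 1244, 1338]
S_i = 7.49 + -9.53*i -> [7.49, -2.04, -11.57, -21.1, -30.63]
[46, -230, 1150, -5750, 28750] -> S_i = 46*-5^i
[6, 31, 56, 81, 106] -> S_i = 6 + 25*i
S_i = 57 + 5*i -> [57, 62, 67, 72, 77]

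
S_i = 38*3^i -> [38, 114, 342, 1026, 3078]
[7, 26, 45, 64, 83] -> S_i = 7 + 19*i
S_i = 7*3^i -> [7, 21, 63, 189, 567]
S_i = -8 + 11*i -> [-8, 3, 14, 25, 36]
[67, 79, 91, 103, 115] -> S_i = 67 + 12*i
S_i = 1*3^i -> [1, 3, 9, 27, 81]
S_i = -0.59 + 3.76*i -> [-0.59, 3.17, 6.93, 10.69, 14.45]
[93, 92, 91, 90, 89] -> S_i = 93 + -1*i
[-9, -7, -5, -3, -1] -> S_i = -9 + 2*i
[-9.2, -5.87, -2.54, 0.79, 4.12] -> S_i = -9.20 + 3.33*i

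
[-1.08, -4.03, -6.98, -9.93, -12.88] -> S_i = -1.08 + -2.95*i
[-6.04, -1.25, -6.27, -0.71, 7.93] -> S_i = Random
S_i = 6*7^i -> [6, 42, 294, 2058, 14406]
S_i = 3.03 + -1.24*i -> [3.03, 1.79, 0.55, -0.69, -1.93]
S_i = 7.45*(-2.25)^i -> [7.45, -16.76, 37.72, -84.86, 190.94]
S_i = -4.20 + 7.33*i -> [-4.2, 3.13, 10.46, 17.79, 25.12]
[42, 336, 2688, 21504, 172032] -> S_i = 42*8^i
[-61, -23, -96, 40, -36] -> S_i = Random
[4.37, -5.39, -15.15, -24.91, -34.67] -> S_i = 4.37 + -9.76*i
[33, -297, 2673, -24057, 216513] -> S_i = 33*-9^i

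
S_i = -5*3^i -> [-5, -15, -45, -135, -405]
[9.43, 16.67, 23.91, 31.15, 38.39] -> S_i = 9.43 + 7.24*i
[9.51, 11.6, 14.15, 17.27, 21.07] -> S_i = 9.51*1.22^i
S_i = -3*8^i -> [-3, -24, -192, -1536, -12288]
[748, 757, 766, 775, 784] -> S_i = 748 + 9*i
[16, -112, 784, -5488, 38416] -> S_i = 16*-7^i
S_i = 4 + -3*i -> [4, 1, -2, -5, -8]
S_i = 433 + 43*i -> [433, 476, 519, 562, 605]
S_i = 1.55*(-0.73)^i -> [1.55, -1.13, 0.83, -0.6, 0.44]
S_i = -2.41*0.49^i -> [-2.41, -1.18, -0.58, -0.28, -0.14]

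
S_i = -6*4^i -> [-6, -24, -96, -384, -1536]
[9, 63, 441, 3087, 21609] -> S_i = 9*7^i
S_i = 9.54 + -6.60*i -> [9.54, 2.94, -3.66, -10.26, -16.86]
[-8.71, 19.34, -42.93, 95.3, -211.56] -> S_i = -8.71*(-2.22)^i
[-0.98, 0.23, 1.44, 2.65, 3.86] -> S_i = -0.98 + 1.21*i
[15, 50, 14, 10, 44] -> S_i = Random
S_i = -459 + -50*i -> [-459, -509, -559, -609, -659]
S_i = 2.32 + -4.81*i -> [2.32, -2.49, -7.3, -12.11, -16.92]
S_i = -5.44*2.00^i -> [-5.44, -10.88, -21.76, -43.52, -87.04]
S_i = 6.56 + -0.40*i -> [6.56, 6.16, 5.76, 5.36, 4.96]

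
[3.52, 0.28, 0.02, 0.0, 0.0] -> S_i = 3.52*0.08^i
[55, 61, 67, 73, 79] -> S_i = 55 + 6*i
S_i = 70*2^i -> [70, 140, 280, 560, 1120]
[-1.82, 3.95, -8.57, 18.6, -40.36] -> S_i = -1.82*(-2.17)^i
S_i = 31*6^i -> [31, 186, 1116, 6696, 40176]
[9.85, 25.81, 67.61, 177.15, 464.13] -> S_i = 9.85*2.62^i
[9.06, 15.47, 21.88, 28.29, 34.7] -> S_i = 9.06 + 6.41*i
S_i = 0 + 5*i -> [0, 5, 10, 15, 20]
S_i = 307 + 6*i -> [307, 313, 319, 325, 331]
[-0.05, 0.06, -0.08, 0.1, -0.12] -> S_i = -0.05*(-1.25)^i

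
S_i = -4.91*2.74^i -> [-4.91, -13.45, -36.86, -101.0, -276.75]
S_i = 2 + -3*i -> [2, -1, -4, -7, -10]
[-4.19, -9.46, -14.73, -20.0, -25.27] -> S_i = -4.19 + -5.27*i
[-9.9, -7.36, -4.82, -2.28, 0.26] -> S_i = -9.90 + 2.54*i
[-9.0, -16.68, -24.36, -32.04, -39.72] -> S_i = -9.00 + -7.68*i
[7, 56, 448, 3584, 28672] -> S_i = 7*8^i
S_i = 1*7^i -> [1, 7, 49, 343, 2401]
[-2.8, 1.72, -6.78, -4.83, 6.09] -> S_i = Random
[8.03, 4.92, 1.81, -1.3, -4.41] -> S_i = 8.03 + -3.11*i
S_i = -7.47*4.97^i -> [-7.47, -37.13, -184.52, -917.04, -4557.7]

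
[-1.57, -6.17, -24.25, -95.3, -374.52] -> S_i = -1.57*3.93^i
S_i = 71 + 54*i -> [71, 125, 179, 233, 287]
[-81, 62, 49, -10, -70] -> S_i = Random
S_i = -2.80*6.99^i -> [-2.8, -19.57, -136.81, -956.29, -6684.47]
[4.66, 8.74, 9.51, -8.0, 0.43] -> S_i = Random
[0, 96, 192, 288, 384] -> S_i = 0 + 96*i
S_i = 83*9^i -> [83, 747, 6723, 60507, 544563]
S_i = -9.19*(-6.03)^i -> [-9.19, 55.42, -334.16, 2014.96, -12150.24]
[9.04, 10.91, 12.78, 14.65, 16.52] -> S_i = 9.04 + 1.87*i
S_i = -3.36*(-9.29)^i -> [-3.36, 31.21, -289.98, 2693.93, -25026.62]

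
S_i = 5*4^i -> [5, 20, 80, 320, 1280]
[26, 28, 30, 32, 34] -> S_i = 26 + 2*i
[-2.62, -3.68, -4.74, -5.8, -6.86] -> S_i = -2.62 + -1.06*i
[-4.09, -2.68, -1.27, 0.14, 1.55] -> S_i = -4.09 + 1.41*i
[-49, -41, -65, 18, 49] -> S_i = Random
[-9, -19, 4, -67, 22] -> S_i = Random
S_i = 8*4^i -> [8, 32, 128, 512, 2048]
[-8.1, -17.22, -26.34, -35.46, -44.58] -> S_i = -8.10 + -9.12*i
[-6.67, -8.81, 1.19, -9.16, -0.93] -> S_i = Random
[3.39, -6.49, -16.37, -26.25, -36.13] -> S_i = 3.39 + -9.88*i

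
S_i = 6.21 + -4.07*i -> [6.21, 2.14, -1.93, -6.0, -10.07]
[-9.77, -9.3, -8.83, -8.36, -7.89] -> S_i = -9.77 + 0.47*i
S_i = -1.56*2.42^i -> [-1.56, -3.78, -9.14, -22.11, -53.5]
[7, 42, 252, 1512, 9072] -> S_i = 7*6^i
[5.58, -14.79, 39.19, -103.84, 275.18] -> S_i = 5.58*(-2.65)^i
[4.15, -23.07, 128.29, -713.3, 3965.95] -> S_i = 4.15*(-5.56)^i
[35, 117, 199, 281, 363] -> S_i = 35 + 82*i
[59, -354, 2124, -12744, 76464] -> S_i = 59*-6^i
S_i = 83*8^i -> [83, 664, 5312, 42496, 339968]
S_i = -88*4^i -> [-88, -352, -1408, -5632, -22528]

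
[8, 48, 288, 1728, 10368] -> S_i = 8*6^i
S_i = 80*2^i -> [80, 160, 320, 640, 1280]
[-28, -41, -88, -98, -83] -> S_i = Random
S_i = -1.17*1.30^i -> [-1.17, -1.52, -1.98, -2.57, -3.34]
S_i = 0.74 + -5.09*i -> [0.74, -4.35, -9.44, -14.53, -19.62]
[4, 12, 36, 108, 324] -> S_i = 4*3^i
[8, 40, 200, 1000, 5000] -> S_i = 8*5^i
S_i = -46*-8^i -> [-46, 368, -2944, 23552, -188416]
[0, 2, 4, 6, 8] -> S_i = 0 + 2*i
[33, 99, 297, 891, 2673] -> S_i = 33*3^i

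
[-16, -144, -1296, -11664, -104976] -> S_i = -16*9^i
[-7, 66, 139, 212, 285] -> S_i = -7 + 73*i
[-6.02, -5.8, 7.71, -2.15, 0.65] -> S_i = Random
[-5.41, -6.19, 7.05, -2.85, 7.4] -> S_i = Random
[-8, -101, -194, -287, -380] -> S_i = -8 + -93*i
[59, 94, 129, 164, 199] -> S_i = 59 + 35*i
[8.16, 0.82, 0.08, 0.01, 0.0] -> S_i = 8.16*0.10^i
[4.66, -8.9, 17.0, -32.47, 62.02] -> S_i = 4.66*(-1.91)^i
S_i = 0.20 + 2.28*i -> [0.2, 2.48, 4.76, 7.04, 9.32]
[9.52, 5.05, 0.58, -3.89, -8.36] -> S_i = 9.52 + -4.47*i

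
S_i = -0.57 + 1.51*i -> [-0.57, 0.94, 2.45, 3.96, 5.47]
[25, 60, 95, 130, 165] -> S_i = 25 + 35*i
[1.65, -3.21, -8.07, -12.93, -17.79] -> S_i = 1.65 + -4.86*i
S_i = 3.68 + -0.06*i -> [3.68, 3.62, 3.56, 3.5, 3.44]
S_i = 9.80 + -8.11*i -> [9.8, 1.69, -6.42, -14.53, -22.64]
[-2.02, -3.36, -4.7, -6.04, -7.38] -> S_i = -2.02 + -1.34*i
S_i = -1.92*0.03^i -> [-1.92, -0.06, -0.0, -0.0, -0.0]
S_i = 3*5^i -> [3, 15, 75, 375, 1875]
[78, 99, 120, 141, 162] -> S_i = 78 + 21*i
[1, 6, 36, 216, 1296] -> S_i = 1*6^i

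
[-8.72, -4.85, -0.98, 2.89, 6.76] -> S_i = -8.72 + 3.87*i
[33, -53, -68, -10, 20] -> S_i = Random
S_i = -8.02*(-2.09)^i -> [-8.02, 16.76, -35.03, 73.22, -153.02]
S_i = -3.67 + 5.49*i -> [-3.67, 1.82, 7.31, 12.8, 18.29]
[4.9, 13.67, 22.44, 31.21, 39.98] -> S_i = 4.90 + 8.77*i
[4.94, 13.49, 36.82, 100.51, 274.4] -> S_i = 4.94*2.73^i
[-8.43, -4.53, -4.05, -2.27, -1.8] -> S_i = Random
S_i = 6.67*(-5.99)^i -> [6.67, -39.95, 239.32, -1433.53, 8586.84]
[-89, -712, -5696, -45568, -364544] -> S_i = -89*8^i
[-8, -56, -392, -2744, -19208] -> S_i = -8*7^i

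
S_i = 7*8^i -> [7, 56, 448, 3584, 28672]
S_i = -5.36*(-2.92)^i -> [-5.36, 15.65, -45.7, 133.45, -389.67]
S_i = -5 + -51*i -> [-5, -56, -107, -158, -209]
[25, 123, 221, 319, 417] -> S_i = 25 + 98*i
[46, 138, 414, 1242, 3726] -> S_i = 46*3^i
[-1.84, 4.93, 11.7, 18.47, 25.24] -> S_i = -1.84 + 6.77*i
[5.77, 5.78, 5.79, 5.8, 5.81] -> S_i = 5.77 + 0.01*i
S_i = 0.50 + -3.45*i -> [0.5, -2.95, -6.4, -9.85, -13.3]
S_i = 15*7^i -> [15, 105, 735, 5145, 36015]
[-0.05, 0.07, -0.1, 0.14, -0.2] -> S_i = -0.05*(-1.41)^i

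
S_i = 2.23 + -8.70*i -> [2.23, -6.47, -15.17, -23.87, -32.57]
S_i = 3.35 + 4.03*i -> [3.35, 7.38, 11.41, 15.44, 19.47]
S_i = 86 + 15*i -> [86, 101, 116, 131, 146]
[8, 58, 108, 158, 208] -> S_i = 8 + 50*i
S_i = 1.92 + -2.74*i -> [1.92, -0.82, -3.56, -6.3, -9.04]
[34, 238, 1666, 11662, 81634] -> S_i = 34*7^i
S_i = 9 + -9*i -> [9, 0, -9, -18, -27]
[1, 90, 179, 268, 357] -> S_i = 1 + 89*i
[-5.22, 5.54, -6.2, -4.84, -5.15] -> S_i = Random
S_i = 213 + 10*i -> [213, 223, 233, 243, 253]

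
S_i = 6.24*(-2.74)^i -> [6.24, -17.1, 46.85, -128.36, 351.71]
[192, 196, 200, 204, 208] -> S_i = 192 + 4*i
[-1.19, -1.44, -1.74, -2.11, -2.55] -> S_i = -1.19*1.21^i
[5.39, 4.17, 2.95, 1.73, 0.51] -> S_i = 5.39 + -1.22*i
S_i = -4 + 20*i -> [-4, 16, 36, 56, 76]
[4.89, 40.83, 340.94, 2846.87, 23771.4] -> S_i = 4.89*8.35^i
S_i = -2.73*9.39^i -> [-2.73, -25.63, -240.71, -2260.27, -21223.89]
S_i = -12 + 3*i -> [-12, -9, -6, -3, 0]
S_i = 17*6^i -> [17, 102, 612, 3672, 22032]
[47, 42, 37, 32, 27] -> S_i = 47 + -5*i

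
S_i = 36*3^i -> [36, 108, 324, 972, 2916]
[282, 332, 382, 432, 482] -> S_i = 282 + 50*i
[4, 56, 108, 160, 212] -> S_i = 4 + 52*i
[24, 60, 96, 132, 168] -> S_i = 24 + 36*i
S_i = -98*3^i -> [-98, -294, -882, -2646, -7938]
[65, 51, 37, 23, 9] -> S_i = 65 + -14*i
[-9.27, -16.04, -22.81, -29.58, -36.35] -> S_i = -9.27 + -6.77*i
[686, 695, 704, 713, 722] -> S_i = 686 + 9*i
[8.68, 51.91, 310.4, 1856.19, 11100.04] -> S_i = 8.68*5.98^i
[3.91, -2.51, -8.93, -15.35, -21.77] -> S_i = 3.91 + -6.42*i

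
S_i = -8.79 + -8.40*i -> [-8.79, -17.19, -25.59, -33.99, -42.39]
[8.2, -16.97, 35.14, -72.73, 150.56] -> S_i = 8.20*(-2.07)^i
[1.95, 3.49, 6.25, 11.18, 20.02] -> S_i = 1.95*1.79^i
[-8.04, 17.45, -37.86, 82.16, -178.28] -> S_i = -8.04*(-2.17)^i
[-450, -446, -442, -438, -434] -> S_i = -450 + 4*i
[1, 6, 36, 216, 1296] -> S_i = 1*6^i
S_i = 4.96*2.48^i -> [4.96, 12.3, 30.51, 75.65, 187.62]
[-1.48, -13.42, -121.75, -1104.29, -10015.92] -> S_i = -1.48*9.07^i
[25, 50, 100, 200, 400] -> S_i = 25*2^i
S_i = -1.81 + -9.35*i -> [-1.81, -11.16, -20.51, -29.86, -39.21]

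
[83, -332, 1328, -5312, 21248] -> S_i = 83*-4^i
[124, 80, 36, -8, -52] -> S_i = 124 + -44*i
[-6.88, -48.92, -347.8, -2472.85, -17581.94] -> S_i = -6.88*7.11^i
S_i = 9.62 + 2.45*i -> [9.62, 12.07, 14.52, 16.97, 19.42]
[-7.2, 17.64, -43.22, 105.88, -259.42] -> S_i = -7.20*(-2.45)^i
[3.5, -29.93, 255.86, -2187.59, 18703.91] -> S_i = 3.50*(-8.55)^i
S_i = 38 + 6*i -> [38, 44, 50, 56, 62]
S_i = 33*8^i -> [33, 264, 2112, 16896, 135168]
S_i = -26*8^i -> [-26, -208, -1664, -13312, -106496]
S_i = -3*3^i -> [-3, -9, -27, -81, -243]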